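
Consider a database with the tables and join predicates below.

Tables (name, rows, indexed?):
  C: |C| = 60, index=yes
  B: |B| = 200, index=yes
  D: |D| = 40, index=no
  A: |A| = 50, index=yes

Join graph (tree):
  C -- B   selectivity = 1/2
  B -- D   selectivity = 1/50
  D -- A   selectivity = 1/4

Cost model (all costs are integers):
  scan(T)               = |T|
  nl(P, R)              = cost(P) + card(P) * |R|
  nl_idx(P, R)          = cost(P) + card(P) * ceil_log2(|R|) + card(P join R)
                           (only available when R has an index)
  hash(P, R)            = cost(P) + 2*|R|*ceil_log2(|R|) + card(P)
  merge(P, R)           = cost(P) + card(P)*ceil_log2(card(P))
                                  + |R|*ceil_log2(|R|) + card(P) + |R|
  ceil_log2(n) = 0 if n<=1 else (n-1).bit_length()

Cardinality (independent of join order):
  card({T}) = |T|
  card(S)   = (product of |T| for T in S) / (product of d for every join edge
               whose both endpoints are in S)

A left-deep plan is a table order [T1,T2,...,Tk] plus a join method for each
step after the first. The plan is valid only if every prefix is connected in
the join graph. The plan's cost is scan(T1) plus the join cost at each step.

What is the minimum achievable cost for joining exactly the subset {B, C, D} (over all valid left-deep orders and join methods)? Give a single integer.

Selinger DP over subsets of {B,C,D}:
  {C}: scan cost=60, card=60
  {B}: scan cost=200, card=200
  {D}: scan cost=40, card=40
  {BC}: card=6000; try (C,hash)→1120, (B,merge)→2280, (C,merge)→2420, (B,hash)→3320, (B,nl_idx)→6540, (C,nl_idx)→7400 …(+2); best=1120 via (C,hash)
  {BD}: card=160; try (B,nl_idx)→520, (D,hash)→880, (B,merge)→2120, (D,merge)→2280, (B,hash)→3280, (B,nl)→8040 …(+1); best=520 via (B,nl_idx)
  {BCD}: card=4800; try (C,hash)→1400, (C,merge)→2380, (C,nl_idx)→6280, (D,hash)→7600, (C,nl)→10120, (D,merge)→85400 …(+1); best=1400 via (C,hash)

1400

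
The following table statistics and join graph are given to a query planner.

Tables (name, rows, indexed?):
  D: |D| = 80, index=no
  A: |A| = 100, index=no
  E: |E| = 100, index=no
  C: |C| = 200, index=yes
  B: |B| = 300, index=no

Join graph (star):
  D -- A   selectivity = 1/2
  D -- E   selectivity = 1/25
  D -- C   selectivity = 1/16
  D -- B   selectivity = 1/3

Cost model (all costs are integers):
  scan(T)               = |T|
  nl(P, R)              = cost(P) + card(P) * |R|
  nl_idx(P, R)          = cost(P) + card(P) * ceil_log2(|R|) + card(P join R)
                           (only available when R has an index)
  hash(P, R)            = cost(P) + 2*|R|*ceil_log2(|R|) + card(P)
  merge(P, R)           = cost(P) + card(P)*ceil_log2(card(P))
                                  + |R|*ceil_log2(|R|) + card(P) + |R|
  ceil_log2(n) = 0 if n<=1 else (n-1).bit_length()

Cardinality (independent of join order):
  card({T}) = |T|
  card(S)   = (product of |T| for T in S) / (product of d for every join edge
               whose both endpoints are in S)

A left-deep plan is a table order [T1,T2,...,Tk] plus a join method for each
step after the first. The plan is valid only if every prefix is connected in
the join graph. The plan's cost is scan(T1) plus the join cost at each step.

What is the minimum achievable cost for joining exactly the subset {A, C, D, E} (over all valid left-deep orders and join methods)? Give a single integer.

Selinger DP over subsets of {A,C,D,E}:
  {D}: scan cost=80, card=80
  {A}: scan cost=100, card=100
  {E}: scan cost=100, card=100
  {C}: scan cost=200, card=200
  {AD}: card=4000; try (D,hash)→1320, (A,merge)→1520, (D,merge)→1540, (A,hash)→1560, (A,nl)→8080, (D,nl)→8100; best=1320 via (D,hash)
  {DE}: card=320; try (D,hash)→1320, (E,merge)→1520, (D,merge)→1540, (E,hash)→1560, (E,nl)→8080, (D,nl)→8100; best=1320 via (D,hash)
  {CD}: card=1000; try (D,hash)→1520, (C,nl_idx)→1720, (C,merge)→2520, (D,merge)→2640, (C,hash)→3360, (C,nl)→16080 …(+1); best=1520 via (D,hash)
  {ADE}: card=16000; try (A,hash)→3040, (A,merge)→5320, (E,hash)→6720, (A,nl)→33320, (E,merge)→54120, (E,nl)→401320; best=3040 via (A,hash)
  {ACD}: card=50000; try (A,hash)→3920, (C,hash)→8520, (A,merge)→13320, (C,merge)→55120, (C,nl_idx)→83320, (A,nl)→101520 …(+1); best=3920 via (A,hash)
  {CDE}: card=4000; try (E,hash)→3920, (C,hash)→4840, (C,merge)→6320, (C,nl_idx)→7880, (E,merge)→13320, (C,nl)→65320 …(+1); best=3920 via (E,hash)
  {ACDE}: card=200000; try (A,hash)→9320, (C,hash)→22240, (E,hash)→55320, (A,merge)→56720, (C,merge)→244840, (C,nl_idx)→331040 …(+4); best=9320 via (A,hash)

9320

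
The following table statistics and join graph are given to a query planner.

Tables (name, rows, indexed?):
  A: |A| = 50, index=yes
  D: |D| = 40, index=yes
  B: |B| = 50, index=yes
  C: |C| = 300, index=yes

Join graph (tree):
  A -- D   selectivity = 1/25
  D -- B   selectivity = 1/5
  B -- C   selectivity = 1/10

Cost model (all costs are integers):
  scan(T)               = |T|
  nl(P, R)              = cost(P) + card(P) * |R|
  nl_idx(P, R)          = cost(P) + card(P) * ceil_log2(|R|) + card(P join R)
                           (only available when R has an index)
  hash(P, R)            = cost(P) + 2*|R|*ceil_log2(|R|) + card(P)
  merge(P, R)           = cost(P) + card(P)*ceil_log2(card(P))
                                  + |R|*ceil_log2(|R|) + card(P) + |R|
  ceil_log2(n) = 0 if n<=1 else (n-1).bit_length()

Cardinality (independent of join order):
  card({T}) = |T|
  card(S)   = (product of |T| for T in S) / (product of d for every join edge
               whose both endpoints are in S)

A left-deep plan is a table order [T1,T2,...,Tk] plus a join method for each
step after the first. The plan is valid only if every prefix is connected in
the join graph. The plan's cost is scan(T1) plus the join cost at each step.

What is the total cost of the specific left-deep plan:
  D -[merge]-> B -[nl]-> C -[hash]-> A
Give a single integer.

133270

step 1: scan D: cost=40, card=40
step 2: join B via merge
    card(P join B) = 40*50/(5) = 400
    cost = 40 + 40*6 + 50*6 + 40 + 50 = 670
step 3: join C via nl
    card(P join C) = 400*300/(10) = 12000
    cost = 670 + 400*300 = 120670
step 4: join A via hash
    card(P join A) = 12000*50/(25) = 24000
    cost = 120670 + 2*50*6 + 12000 = 133270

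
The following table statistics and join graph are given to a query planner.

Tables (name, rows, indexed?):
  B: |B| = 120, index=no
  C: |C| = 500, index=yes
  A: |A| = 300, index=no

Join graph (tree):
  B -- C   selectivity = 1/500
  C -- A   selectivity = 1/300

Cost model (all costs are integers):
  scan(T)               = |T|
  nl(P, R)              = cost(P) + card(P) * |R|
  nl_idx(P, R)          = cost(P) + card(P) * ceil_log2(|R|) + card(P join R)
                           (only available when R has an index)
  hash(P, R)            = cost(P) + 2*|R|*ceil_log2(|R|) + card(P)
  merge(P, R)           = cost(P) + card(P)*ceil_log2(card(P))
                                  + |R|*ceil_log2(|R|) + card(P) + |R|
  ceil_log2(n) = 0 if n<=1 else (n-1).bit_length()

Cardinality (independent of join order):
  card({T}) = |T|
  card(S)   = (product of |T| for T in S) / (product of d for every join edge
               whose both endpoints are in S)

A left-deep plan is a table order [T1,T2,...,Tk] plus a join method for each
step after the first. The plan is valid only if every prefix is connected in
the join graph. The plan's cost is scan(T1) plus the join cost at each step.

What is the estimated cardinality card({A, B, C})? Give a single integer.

Tables in S: A(300), B(120), C(500)
Edges inside S: B-C(d=500), C-A(d=300)
numerator = 300 * 120 * 500 = 18000000
denominator = 500 * 300 = 150000
card(S) = 18000000 / 150000 = 120

120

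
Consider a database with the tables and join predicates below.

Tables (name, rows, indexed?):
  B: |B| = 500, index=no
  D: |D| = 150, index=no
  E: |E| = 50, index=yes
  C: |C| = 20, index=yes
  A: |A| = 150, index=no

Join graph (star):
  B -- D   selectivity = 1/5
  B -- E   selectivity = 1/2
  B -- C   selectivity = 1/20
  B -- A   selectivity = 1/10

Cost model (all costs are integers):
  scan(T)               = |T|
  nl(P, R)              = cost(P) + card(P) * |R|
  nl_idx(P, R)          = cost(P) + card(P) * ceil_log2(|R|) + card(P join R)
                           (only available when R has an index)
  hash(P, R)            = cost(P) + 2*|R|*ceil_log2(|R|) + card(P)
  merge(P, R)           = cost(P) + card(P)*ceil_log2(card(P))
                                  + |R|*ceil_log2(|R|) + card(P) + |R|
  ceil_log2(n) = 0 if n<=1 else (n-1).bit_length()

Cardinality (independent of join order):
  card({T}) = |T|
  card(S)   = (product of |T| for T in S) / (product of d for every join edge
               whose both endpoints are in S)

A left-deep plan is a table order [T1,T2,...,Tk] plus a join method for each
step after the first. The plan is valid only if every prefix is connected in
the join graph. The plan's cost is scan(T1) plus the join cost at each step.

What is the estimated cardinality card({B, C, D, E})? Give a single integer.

375000

Tables in S: B(500), C(20), D(150), E(50)
Edges inside S: B-D(d=5), B-E(d=2), B-C(d=20)
numerator = 500 * 20 * 150 * 50 = 75000000
denominator = 5 * 2 * 20 = 200
card(S) = 75000000 / 200 = 375000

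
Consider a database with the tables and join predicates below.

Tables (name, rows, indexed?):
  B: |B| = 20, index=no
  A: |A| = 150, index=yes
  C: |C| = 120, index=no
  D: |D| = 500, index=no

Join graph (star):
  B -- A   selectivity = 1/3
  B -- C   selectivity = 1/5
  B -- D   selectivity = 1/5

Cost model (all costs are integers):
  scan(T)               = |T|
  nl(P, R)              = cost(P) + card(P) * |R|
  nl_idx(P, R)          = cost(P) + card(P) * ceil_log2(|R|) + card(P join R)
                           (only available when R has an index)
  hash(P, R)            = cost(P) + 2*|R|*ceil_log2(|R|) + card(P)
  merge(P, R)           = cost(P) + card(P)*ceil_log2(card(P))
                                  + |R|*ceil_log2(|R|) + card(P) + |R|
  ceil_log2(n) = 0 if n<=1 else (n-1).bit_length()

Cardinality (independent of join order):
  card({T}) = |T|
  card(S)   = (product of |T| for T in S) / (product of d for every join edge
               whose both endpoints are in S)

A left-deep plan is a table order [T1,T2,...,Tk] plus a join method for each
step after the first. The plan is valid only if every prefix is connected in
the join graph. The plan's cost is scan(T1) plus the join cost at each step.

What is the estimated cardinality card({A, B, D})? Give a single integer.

Tables in S: A(150), B(20), D(500)
Edges inside S: B-A(d=3), B-D(d=5)
numerator = 150 * 20 * 500 = 1500000
denominator = 3 * 5 = 15
card(S) = 1500000 / 15 = 100000

100000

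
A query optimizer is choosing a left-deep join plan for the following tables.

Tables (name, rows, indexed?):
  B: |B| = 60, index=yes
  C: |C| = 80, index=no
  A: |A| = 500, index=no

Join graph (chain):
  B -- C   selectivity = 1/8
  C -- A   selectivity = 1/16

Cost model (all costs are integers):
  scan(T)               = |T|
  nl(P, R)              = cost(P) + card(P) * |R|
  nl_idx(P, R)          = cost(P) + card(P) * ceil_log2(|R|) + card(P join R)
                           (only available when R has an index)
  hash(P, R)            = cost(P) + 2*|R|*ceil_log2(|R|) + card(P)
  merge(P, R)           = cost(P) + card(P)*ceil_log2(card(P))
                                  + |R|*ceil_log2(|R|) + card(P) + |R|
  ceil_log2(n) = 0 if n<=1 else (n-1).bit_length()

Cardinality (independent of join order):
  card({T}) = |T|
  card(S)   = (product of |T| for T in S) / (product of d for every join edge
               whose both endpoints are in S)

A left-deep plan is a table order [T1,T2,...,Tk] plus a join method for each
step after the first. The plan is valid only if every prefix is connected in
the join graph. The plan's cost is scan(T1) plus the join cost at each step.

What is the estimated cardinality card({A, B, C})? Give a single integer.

18750

Tables in S: A(500), B(60), C(80)
Edges inside S: B-C(d=8), C-A(d=16)
numerator = 500 * 60 * 80 = 2400000
denominator = 8 * 16 = 128
card(S) = 2400000 / 128 = 18750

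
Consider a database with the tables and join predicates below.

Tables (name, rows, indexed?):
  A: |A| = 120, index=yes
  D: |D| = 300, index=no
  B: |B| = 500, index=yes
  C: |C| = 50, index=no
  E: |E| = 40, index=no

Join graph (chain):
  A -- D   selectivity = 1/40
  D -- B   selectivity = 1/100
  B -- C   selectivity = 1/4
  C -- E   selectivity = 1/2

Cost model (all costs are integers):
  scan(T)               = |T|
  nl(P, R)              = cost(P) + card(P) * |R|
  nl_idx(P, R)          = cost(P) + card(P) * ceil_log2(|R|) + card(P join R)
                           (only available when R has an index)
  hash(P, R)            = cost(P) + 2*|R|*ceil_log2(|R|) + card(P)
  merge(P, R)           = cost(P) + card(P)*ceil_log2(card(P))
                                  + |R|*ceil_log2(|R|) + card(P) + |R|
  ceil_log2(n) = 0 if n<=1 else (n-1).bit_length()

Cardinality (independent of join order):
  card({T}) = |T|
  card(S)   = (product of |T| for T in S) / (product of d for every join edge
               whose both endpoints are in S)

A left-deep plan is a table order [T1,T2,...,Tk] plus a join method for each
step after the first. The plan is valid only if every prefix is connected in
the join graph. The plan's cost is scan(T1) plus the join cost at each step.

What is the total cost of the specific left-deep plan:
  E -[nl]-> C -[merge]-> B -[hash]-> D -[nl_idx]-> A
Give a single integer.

step 1: scan E: cost=40, card=40
step 2: join C via nl
    card(P join C) = 40*50/(2) = 1000
    cost = 40 + 40*50 = 2040
step 3: join B via merge
    card(P join B) = 1000*500/(4) = 125000
    cost = 2040 + 1000*10 + 500*9 + 1000 + 500 = 18040
step 4: join D via hash
    card(P join D) = 125000*300/(100) = 375000
    cost = 18040 + 2*300*9 + 125000 = 148440
step 5: join A via nl_idx
    card(P join A) = 375000*120/(40) = 1125000
    cost = 148440 + 375000*7 + 1125000 = 3898440

3898440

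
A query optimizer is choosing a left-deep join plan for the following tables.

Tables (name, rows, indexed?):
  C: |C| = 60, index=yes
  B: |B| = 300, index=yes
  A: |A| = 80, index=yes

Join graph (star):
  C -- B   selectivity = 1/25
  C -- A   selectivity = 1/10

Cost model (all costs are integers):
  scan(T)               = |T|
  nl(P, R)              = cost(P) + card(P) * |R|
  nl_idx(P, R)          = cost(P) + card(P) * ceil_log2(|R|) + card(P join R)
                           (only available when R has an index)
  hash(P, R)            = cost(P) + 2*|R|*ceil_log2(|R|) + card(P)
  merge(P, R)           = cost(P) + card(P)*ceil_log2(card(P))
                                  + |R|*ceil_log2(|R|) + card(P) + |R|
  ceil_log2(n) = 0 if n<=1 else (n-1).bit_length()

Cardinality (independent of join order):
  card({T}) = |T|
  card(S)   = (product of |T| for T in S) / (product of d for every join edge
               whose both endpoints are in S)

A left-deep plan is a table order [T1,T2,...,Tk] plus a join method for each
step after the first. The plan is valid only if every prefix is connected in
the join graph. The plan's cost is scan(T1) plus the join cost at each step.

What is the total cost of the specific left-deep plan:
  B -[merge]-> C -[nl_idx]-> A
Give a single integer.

step 1: scan B: cost=300, card=300
step 2: join C via merge
    card(P join C) = 300*60/(25) = 720
    cost = 300 + 300*9 + 60*6 + 300 + 60 = 3720
step 3: join A via nl_idx
    card(P join A) = 720*80/(10) = 5760
    cost = 3720 + 720*7 + 5760 = 14520

14520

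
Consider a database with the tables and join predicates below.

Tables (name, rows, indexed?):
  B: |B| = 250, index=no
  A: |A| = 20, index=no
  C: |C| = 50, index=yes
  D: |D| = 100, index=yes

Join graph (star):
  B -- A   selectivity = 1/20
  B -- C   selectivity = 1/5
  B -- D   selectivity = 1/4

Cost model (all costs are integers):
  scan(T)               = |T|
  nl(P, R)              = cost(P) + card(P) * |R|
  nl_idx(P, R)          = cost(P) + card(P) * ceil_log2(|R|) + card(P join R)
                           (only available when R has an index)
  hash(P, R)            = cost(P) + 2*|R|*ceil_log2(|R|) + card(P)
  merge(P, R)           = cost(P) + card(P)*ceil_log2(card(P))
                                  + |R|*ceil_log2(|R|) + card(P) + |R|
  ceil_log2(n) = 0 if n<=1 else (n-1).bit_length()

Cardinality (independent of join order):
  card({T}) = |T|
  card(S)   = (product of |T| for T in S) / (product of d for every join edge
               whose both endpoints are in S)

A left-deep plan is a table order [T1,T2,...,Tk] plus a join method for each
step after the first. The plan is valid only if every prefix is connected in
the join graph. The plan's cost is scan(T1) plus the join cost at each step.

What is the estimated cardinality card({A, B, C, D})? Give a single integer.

62500

Tables in S: A(20), B(250), C(50), D(100)
Edges inside S: B-A(d=20), B-C(d=5), B-D(d=4)
numerator = 20 * 250 * 50 * 100 = 25000000
denominator = 20 * 5 * 4 = 400
card(S) = 25000000 / 400 = 62500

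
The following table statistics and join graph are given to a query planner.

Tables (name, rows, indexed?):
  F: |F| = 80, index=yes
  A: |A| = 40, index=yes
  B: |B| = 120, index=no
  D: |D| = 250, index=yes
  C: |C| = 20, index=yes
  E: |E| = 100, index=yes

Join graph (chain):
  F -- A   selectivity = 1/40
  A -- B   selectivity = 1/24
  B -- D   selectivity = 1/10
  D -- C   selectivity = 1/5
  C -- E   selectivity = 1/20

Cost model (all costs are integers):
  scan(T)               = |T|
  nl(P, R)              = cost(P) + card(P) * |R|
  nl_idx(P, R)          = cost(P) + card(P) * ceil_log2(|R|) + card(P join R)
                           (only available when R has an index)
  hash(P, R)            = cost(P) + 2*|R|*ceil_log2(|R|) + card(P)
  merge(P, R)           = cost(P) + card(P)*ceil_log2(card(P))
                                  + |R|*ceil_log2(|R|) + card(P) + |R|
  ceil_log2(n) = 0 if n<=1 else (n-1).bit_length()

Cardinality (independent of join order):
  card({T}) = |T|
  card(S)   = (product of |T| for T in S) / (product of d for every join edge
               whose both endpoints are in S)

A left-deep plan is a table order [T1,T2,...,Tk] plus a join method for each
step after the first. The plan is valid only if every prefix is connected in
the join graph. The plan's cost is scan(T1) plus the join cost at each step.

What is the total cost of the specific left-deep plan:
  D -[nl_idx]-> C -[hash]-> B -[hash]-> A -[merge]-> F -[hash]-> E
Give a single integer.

step 1: scan D: cost=250, card=250
step 2: join C via nl_idx
    card(P join C) = 250*20/(5) = 1000
    cost = 250 + 250*5 + 1000 = 2500
step 3: join B via hash
    card(P join B) = 1000*120/(10) = 12000
    cost = 2500 + 2*120*7 + 1000 = 5180
step 4: join A via hash
    card(P join A) = 12000*40/(24) = 20000
    cost = 5180 + 2*40*6 + 12000 = 17660
step 5: join F via merge
    card(P join F) = 20000*80/(40) = 40000
    cost = 17660 + 20000*15 + 80*7 + 20000 + 80 = 338300
step 6: join E via hash
    card(P join E) = 40000*100/(20) = 200000
    cost = 338300 + 2*100*7 + 40000 = 379700

379700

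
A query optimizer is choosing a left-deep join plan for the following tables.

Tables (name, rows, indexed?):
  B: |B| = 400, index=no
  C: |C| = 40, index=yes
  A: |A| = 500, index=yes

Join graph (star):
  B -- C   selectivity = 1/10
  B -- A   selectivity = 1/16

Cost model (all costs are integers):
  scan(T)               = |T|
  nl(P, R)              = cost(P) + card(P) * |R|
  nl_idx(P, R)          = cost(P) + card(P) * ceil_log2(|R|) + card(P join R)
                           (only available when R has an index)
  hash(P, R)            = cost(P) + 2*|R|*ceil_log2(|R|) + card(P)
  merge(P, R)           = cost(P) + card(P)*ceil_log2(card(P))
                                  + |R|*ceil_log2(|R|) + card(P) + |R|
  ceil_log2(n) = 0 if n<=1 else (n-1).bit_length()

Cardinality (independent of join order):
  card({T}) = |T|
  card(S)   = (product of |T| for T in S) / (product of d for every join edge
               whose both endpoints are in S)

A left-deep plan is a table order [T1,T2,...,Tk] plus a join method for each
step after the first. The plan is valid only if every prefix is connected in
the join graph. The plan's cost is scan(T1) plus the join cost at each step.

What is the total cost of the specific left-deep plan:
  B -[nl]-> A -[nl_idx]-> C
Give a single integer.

325400

step 1: scan B: cost=400, card=400
step 2: join A via nl
    card(P join A) = 400*500/(16) = 12500
    cost = 400 + 400*500 = 200400
step 3: join C via nl_idx
    card(P join C) = 12500*40/(10) = 50000
    cost = 200400 + 12500*6 + 50000 = 325400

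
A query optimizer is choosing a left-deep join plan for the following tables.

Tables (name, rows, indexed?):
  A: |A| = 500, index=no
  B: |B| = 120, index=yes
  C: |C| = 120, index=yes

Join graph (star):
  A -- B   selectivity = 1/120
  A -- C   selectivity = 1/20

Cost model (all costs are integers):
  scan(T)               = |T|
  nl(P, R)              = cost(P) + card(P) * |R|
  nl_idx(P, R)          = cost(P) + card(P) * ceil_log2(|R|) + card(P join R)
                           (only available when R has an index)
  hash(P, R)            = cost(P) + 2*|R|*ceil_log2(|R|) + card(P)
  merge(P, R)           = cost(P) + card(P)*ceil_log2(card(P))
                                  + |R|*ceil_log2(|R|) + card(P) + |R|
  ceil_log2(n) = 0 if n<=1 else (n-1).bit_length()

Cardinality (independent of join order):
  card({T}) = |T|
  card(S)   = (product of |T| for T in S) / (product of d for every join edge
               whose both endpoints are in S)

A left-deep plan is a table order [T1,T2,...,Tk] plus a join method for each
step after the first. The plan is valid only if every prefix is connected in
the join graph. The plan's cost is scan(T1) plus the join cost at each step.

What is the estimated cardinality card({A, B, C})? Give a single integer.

Tables in S: A(500), B(120), C(120)
Edges inside S: A-B(d=120), A-C(d=20)
numerator = 500 * 120 * 120 = 7200000
denominator = 120 * 20 = 2400
card(S) = 7200000 / 2400 = 3000

3000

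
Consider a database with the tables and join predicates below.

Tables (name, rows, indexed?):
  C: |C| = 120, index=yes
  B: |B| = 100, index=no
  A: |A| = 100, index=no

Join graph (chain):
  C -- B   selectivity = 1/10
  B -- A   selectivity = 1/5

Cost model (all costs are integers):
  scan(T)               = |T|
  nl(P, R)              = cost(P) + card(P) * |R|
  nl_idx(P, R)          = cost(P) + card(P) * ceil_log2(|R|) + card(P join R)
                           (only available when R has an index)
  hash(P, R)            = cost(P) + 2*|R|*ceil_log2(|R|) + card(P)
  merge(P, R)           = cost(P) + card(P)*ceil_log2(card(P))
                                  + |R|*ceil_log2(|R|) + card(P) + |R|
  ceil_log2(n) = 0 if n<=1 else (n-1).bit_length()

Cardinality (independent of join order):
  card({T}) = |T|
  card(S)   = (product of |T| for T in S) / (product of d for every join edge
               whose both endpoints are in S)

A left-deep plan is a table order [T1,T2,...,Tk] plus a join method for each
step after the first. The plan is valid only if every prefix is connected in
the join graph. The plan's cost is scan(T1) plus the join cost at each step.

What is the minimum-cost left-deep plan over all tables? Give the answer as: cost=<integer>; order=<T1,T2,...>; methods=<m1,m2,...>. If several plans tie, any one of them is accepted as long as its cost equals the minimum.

Selinger DP (subsets sized 1..n):
  {C}: scan cost=120, card=120
  {B}: scan cost=100, card=100
  {A}: scan cost=100, card=100
  {BC}: card=1200; try (B,hash)→1640, (C,merge)→1860, (C,hash)→1880, (B,merge)→1880, (C,nl_idx)→2000, (C,nl)→12100 …(+1); best=1640 via (B,hash)
  {AB}: card=2000; try (B,hash)→1600, (A,hash)→1600, (B,merge)→1700, (A,merge)→1700, (B,nl)→10100, (A,nl)→10100; best=1600 via (B,hash)
  {ABC}: card=24000; try (A,hash)→4240, (C,hash)→5280, (A,merge)→16840, (C,merge)→26560, (C,nl_idx)→39600, (A,nl)→121640 …(+1); best=4240 via (A,hash)

cost=4240; order=C,B,A; methods=hash,hash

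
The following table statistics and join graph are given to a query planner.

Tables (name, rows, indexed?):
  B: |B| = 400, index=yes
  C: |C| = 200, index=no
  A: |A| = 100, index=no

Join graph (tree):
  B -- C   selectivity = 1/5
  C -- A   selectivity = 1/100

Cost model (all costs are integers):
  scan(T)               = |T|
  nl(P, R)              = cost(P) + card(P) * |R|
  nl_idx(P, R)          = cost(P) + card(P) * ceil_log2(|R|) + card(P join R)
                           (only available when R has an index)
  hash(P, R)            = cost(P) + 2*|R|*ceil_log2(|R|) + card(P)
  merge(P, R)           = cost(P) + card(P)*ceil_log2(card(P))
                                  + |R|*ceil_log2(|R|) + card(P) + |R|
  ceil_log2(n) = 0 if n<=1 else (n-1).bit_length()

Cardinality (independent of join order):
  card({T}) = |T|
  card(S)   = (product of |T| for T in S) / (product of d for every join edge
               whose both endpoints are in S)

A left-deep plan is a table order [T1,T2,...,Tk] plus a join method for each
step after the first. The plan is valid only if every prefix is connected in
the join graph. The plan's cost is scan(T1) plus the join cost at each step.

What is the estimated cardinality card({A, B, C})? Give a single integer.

Tables in S: A(100), B(400), C(200)
Edges inside S: B-C(d=5), C-A(d=100)
numerator = 100 * 400 * 200 = 8000000
denominator = 5 * 100 = 500
card(S) = 8000000 / 500 = 16000

16000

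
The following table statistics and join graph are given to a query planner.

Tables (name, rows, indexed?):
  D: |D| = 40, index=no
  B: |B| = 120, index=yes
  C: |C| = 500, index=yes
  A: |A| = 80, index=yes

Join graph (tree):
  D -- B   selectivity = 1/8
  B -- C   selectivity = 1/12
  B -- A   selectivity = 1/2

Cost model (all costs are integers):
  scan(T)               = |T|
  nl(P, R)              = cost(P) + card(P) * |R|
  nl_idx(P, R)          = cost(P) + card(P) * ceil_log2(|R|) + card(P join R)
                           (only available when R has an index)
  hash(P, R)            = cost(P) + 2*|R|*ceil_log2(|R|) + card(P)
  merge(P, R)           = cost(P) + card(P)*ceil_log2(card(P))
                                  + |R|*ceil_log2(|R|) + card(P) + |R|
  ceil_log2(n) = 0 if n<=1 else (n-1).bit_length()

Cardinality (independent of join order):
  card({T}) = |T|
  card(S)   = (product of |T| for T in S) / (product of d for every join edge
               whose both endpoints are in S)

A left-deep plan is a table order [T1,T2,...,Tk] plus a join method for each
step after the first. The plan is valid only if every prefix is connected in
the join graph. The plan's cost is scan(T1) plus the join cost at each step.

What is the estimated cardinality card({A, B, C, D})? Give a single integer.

1000000

Tables in S: A(80), B(120), C(500), D(40)
Edges inside S: D-B(d=8), B-C(d=12), B-A(d=2)
numerator = 80 * 120 * 500 * 40 = 192000000
denominator = 8 * 12 * 2 = 192
card(S) = 192000000 / 192 = 1000000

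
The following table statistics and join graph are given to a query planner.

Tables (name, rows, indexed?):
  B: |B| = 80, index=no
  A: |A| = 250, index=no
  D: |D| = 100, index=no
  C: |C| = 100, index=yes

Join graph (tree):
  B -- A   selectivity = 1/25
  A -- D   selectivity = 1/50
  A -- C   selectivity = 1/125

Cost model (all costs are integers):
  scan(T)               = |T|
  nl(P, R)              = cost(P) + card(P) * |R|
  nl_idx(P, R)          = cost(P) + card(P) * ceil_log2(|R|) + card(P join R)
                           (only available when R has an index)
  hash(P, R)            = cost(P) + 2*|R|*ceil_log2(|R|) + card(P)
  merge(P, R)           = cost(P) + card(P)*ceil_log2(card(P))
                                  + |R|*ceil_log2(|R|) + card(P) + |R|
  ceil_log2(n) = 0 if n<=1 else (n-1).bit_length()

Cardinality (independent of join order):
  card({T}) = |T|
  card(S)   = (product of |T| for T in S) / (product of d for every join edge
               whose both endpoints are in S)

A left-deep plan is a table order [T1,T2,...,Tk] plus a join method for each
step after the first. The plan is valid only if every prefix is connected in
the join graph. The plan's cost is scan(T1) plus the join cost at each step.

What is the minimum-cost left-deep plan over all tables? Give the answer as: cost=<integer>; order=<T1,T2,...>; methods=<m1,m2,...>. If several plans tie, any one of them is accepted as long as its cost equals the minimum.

cost=5020; order=A,C,D,B; methods=hash,hash,hash

Selinger DP (subsets sized 1..n):
  {B}: scan cost=80, card=80
  {A}: scan cost=250, card=250
  {D}: scan cost=100, card=100
  {C}: scan cost=100, card=100
  {AB}: card=800; try (B,hash)→1620, (A,merge)→2970, (B,merge)→3140, (A,hash)→4160, (A,nl)→20080, (B,nl)→20250; best=1620 via (B,hash)
  {AD}: card=500; try (D,hash)→1900, (A,merge)→3150, (D,merge)→3300, (A,hash)→4200, (A,nl)→25100, (D,nl)→25250; best=1900 via (D,hash)
  {AC}: card=200; try (C,hash)→1900, (C,nl_idx)→2200, (A,merge)→3150, (C,merge)→3300, (A,hash)→4200, (A,nl)→25100 …(+1); best=1900 via (C,hash)
  {ABD}: card=1600; try (B,hash)→3520, (D,hash)→3820, (B,merge)→7540, (D,merge)→11220, (B,nl)→41900, (D,nl)→81620; best=3520 via (B,hash)
  {ABC}: card=640; try (B,hash)→3220, (C,hash)→3820, (B,merge)→4340, (C,nl_idx)→7860, (C,merge)→11220, (B,nl)→17900 …(+1); best=3220 via (B,hash)
  {ACD}: card=400; try (D,hash)→3500, (C,hash)→3800, (D,merge)→4500, (C,nl_idx)→5800, (C,merge)→7700, (D,nl)→21900 …(+1); best=3500 via (D,hash)
  {ABCD}: card=1280; try (B,hash)→5020, (D,hash)→5260, (C,hash)→6520, (B,merge)→8140, (D,merge)→11060, (C,nl_idx)→16000 …(+4); best=5020 via (B,hash)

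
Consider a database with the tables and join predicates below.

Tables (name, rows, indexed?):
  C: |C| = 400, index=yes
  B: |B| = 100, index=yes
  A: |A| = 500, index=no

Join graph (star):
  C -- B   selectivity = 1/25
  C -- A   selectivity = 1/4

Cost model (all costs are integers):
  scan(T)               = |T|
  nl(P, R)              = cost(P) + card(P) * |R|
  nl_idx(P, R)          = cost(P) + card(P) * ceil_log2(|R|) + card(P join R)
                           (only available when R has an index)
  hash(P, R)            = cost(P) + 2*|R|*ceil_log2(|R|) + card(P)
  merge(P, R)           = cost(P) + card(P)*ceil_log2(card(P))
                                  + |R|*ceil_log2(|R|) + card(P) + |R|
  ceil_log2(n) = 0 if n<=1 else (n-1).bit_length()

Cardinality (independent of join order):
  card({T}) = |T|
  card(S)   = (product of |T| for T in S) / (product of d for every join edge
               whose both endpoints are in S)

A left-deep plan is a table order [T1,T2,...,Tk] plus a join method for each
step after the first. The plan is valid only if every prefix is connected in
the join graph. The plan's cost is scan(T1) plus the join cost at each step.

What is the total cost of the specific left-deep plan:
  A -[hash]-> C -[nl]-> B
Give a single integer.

step 1: scan A: cost=500, card=500
step 2: join C via hash
    card(P join C) = 500*400/(4) = 50000
    cost = 500 + 2*400*9 + 500 = 8200
step 3: join B via nl
    card(P join B) = 50000*100/(25) = 200000
    cost = 8200 + 50000*100 = 5008200

5008200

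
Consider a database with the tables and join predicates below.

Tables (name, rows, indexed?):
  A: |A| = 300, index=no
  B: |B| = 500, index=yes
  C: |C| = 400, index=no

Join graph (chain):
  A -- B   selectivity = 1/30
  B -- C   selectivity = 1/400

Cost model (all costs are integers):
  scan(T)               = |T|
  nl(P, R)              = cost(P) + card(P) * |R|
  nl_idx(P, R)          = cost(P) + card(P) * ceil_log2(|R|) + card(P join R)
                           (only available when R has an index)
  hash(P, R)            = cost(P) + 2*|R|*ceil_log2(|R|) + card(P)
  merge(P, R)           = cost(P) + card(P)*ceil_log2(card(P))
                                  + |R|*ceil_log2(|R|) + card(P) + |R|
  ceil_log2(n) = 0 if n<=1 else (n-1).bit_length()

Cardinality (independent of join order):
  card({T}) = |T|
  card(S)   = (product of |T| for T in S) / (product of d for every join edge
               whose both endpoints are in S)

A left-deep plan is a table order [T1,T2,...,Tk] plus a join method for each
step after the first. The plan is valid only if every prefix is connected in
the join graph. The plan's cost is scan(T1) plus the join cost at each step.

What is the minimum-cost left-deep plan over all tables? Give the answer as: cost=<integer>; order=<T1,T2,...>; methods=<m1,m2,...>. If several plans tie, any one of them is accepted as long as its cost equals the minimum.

Selinger DP (subsets sized 1..n):
  {A}: scan cost=300, card=300
  {B}: scan cost=500, card=500
  {C}: scan cost=400, card=400
  {AB}: card=5000; try (A,hash)→6400, (B,nl_idx)→8000, (B,merge)→8300, (A,merge)→8500, (B,hash)→9600, (B,nl)→150300 …(+1); best=6400 via (A,hash)
  {BC}: card=500; try (B,nl_idx)→4500, (C,hash)→8200, (B,merge)→9400, (C,merge)→9500, (B,hash)→9800, (B,nl)→200400 …(+1); best=4500 via (B,nl_idx)
  {ABC}: card=5000; try (A,hash)→10400, (A,merge)→12500, (C,hash)→18600, (C,merge)→80400, (A,nl)→154500, (C,nl)→2006400; best=10400 via (A,hash)

cost=10400; order=C,B,A; methods=nl_idx,hash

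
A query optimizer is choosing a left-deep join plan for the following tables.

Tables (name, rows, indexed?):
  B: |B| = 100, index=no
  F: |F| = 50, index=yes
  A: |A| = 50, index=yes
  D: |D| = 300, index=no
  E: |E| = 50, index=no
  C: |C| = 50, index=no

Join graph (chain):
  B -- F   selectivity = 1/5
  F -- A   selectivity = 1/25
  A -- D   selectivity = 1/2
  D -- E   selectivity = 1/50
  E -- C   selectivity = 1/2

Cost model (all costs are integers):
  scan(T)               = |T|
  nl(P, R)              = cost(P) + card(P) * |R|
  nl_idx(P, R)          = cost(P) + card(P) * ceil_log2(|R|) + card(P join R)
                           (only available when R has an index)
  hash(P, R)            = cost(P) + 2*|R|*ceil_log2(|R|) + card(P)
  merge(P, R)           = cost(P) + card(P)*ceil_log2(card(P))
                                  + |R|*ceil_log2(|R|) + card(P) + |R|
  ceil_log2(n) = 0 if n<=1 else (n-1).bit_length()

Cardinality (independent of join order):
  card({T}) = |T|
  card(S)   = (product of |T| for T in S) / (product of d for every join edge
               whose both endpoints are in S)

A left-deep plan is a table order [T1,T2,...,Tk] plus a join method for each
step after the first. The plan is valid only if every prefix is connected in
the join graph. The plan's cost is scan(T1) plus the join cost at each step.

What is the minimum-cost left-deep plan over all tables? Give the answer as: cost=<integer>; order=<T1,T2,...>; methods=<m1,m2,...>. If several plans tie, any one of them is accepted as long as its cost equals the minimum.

cost=327200; order=D,E,A,F,B,C; methods=hash,hash,hash,hash,hash

Selinger DP (subsets sized 1..n):
  {B}: scan cost=100, card=100
  {F}: scan cost=50, card=50
  {A}: scan cost=50, card=50
  {D}: scan cost=300, card=300
  {E}: scan cost=50, card=50
  {C}: scan cost=50, card=50
  {BF}: card=1000; try (F,hash)→800, (B,merge)→1200, (F,merge)→1250, (B,hash)→1500, (F,nl_idx)→1700, (B,nl)→5050 …(+1); best=800 via (F,hash)
  {AF}: card=100; try (F,nl_idx)→450, (A,nl_idx)→450, (F,hash)→700, (A,hash)→700, (F,merge)→750, (A,merge)→750 …(+2); best=450 via (F,nl_idx)
  {AD}: card=7500; try (A,hash)→1200, (D,merge)→3400, (A,merge)→3650, (D,hash)→5500, (A,nl_idx)→9600, (D,nl)→15050 …(+1); best=1200 via (A,hash)
  {DE}: card=300; try (E,hash)→1200, (D,merge)→3400, (E,merge)→3650, (D,hash)→5500, (D,nl)→15050, (E,nl)→15300; best=1200 via (E,hash)
  {CE}: card=1250; try (E,hash)→700, (C,hash)→700, (E,merge)→750, (C,merge)→750, (E,nl)→2550, (C,nl)→2550; best=700 via (E,hash)
  {ABF}: card=2000; try (B,hash)→1950, (B,merge)→2050, (A,hash)→2400, (A,nl_idx)→8800, (B,nl)→10450, (A,merge)→12150 …(+1); best=1950 via (B,hash)
  {ADF}: card=15000; try (D,merge)→4250, (D,hash)→5950, (F,hash)→9300, (D,nl)→30450, (F,nl_idx)→61200, (F,merge)→106550 …(+1); best=4250 via (D,merge)
  {ADE}: card=7500; try (A,hash)→2100, (A,merge)→4550, (E,hash)→9300, (A,nl_idx)→10500, (A,nl)→16200, (E,merge)→106550 …(+1); best=2100 via (A,hash)
  {CDE}: card=7500; try (C,hash)→2100, (C,merge)→4550, (D,hash)→7350, (C,nl)→16200, (D,merge)→18700, (D,nl)→375700; best=2100 via (C,hash)
  {ABDF}: card=300000; try (D,hash)→9350, (B,hash)→20650, (D,merge)→28950, (B,merge)→230050, (D,nl)→601950, (B,nl)→1504250; best=9350 via (D,hash)
  {ADEF}: card=15000; try (F,hash)→10200, (E,hash)→19850, (F,nl_idx)→62100, (F,merge)→107450, (E,merge)→229600, (F,nl)→377100 …(+1); best=10200 via (F,hash)
  {ACDE}: card=187500; try (C,hash)→10200, (A,hash)→10200, (C,merge)→107450, (A,merge)→107450, (A,nl_idx)→234600, (C,nl)→377100 …(+1); best=10200 via (C,hash)
  {ABDEF}: card=300000; try (B,hash)→26600, (B,merge)→236000, (E,hash)→309950, (B,nl)→1510200, (E,merge)→6009700, (E,nl)→15009350; best=26600 via (B,hash)
  {ACDEF}: card=375000; try (C,hash)→25800, (F,hash)→198300, (C,merge)→235550, (C,nl)→760200, (F,nl_idx)→1510200, (F,merge)→3573050 …(+1); best=25800 via (C,hash)
  {ABCDEF}: card=7500000; try (C,hash)→327200, (B,hash)→402200, (C,merge)→6026950, (B,merge)→7526600, (C,nl)→15026600, (B,nl)→37525800; best=327200 via (C,hash)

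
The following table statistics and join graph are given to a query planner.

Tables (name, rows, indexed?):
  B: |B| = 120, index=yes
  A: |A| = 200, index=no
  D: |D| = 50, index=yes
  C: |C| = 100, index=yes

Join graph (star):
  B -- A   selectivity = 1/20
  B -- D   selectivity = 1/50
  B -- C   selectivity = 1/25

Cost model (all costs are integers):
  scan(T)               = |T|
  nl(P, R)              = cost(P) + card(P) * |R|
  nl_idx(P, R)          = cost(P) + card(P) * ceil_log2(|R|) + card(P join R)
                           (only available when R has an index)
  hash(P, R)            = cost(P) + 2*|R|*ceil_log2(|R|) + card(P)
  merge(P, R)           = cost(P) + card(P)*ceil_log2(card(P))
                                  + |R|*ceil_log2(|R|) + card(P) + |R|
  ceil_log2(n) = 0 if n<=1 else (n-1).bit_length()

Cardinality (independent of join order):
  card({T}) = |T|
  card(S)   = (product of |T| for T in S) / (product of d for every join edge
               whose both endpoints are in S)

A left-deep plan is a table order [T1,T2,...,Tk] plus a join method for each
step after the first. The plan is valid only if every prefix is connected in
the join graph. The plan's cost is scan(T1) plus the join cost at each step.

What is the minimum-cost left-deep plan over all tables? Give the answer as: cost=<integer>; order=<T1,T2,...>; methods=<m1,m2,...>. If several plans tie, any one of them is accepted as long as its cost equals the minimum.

cost=5520; order=D,B,C,A; methods=nl_idx,nl_idx,hash

Selinger DP (subsets sized 1..n):
  {B}: scan cost=120, card=120
  {A}: scan cost=200, card=200
  {D}: scan cost=50, card=50
  {C}: scan cost=100, card=100
  {AB}: card=1200; try (B,hash)→2080, (B,nl_idx)→2800, (A,merge)→2880, (B,merge)→2960, (A,hash)→3440, (A,nl)→24120 …(+1); best=2080 via (B,hash)
  {BD}: card=120; try (B,nl_idx)→520, (D,hash)→840, (D,nl_idx)→960, (B,merge)→1360, (D,merge)→1430, (B,hash)→1780 …(+2); best=520 via (B,nl_idx)
  {BC}: card=480; try (B,nl_idx)→1280, (C,nl_idx)→1440, (C,hash)→1640, (B,merge)→1860, (C,merge)→1880, (B,hash)→1880 …(+2); best=1280 via (B,nl_idx)
  {ABD}: card=1200; try (A,merge)→3280, (A,hash)→3840, (D,hash)→3880, (D,nl_idx)→10480, (D,merge)→16830, (A,nl)→24520 …(+1); best=3280 via (A,merge)
  {ABC}: card=4800; try (C,hash)→4680, (A,hash)→4960, (A,merge)→7880, (C,nl_idx)→15280, (C,merge)→17280, (A,nl)→97280 …(+1); best=4680 via (C,hash)
  {BCD}: card=480; try (C,nl_idx)→1840, (C,hash)→2040, (C,merge)→2280, (D,hash)→2360, (D,nl_idx)→4640, (D,merge)→6430 …(+2); best=1840 via (C,nl_idx)
  {ABCD}: card=4800; try (A,hash)→5520, (C,hash)→5880, (A,merge)→8440, (D,hash)→10080, (C,nl_idx)→16480, (C,merge)→18480 …(+5); best=5520 via (A,hash)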